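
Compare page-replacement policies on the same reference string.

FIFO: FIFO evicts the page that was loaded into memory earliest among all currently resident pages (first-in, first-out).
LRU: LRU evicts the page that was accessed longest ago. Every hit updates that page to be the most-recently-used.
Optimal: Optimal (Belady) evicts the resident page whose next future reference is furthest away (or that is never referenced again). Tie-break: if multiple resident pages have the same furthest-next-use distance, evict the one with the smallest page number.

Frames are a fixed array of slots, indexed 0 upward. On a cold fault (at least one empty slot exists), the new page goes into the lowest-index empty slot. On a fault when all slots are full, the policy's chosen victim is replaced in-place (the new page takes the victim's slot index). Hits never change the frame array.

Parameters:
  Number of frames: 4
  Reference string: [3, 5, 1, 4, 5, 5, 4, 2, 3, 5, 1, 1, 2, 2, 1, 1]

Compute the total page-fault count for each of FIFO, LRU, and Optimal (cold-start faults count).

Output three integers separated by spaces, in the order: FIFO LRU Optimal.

--- FIFO ---
  step 0: ref 3 -> FAULT, frames=[3,-,-,-] (faults so far: 1)
  step 1: ref 5 -> FAULT, frames=[3,5,-,-] (faults so far: 2)
  step 2: ref 1 -> FAULT, frames=[3,5,1,-] (faults so far: 3)
  step 3: ref 4 -> FAULT, frames=[3,5,1,4] (faults so far: 4)
  step 4: ref 5 -> HIT, frames=[3,5,1,4] (faults so far: 4)
  step 5: ref 5 -> HIT, frames=[3,5,1,4] (faults so far: 4)
  step 6: ref 4 -> HIT, frames=[3,5,1,4] (faults so far: 4)
  step 7: ref 2 -> FAULT, evict 3, frames=[2,5,1,4] (faults so far: 5)
  step 8: ref 3 -> FAULT, evict 5, frames=[2,3,1,4] (faults so far: 6)
  step 9: ref 5 -> FAULT, evict 1, frames=[2,3,5,4] (faults so far: 7)
  step 10: ref 1 -> FAULT, evict 4, frames=[2,3,5,1] (faults so far: 8)
  step 11: ref 1 -> HIT, frames=[2,3,5,1] (faults so far: 8)
  step 12: ref 2 -> HIT, frames=[2,3,5,1] (faults so far: 8)
  step 13: ref 2 -> HIT, frames=[2,3,5,1] (faults so far: 8)
  step 14: ref 1 -> HIT, frames=[2,3,5,1] (faults so far: 8)
  step 15: ref 1 -> HIT, frames=[2,3,5,1] (faults so far: 8)
  FIFO total faults: 8
--- LRU ---
  step 0: ref 3 -> FAULT, frames=[3,-,-,-] (faults so far: 1)
  step 1: ref 5 -> FAULT, frames=[3,5,-,-] (faults so far: 2)
  step 2: ref 1 -> FAULT, frames=[3,5,1,-] (faults so far: 3)
  step 3: ref 4 -> FAULT, frames=[3,5,1,4] (faults so far: 4)
  step 4: ref 5 -> HIT, frames=[3,5,1,4] (faults so far: 4)
  step 5: ref 5 -> HIT, frames=[3,5,1,4] (faults so far: 4)
  step 6: ref 4 -> HIT, frames=[3,5,1,4] (faults so far: 4)
  step 7: ref 2 -> FAULT, evict 3, frames=[2,5,1,4] (faults so far: 5)
  step 8: ref 3 -> FAULT, evict 1, frames=[2,5,3,4] (faults so far: 6)
  step 9: ref 5 -> HIT, frames=[2,5,3,4] (faults so far: 6)
  step 10: ref 1 -> FAULT, evict 4, frames=[2,5,3,1] (faults so far: 7)
  step 11: ref 1 -> HIT, frames=[2,5,3,1] (faults so far: 7)
  step 12: ref 2 -> HIT, frames=[2,5,3,1] (faults so far: 7)
  step 13: ref 2 -> HIT, frames=[2,5,3,1] (faults so far: 7)
  step 14: ref 1 -> HIT, frames=[2,5,3,1] (faults so far: 7)
  step 15: ref 1 -> HIT, frames=[2,5,3,1] (faults so far: 7)
  LRU total faults: 7
--- Optimal ---
  step 0: ref 3 -> FAULT, frames=[3,-,-,-] (faults so far: 1)
  step 1: ref 5 -> FAULT, frames=[3,5,-,-] (faults so far: 2)
  step 2: ref 1 -> FAULT, frames=[3,5,1,-] (faults so far: 3)
  step 3: ref 4 -> FAULT, frames=[3,5,1,4] (faults so far: 4)
  step 4: ref 5 -> HIT, frames=[3,5,1,4] (faults so far: 4)
  step 5: ref 5 -> HIT, frames=[3,5,1,4] (faults so far: 4)
  step 6: ref 4 -> HIT, frames=[3,5,1,4] (faults so far: 4)
  step 7: ref 2 -> FAULT, evict 4, frames=[3,5,1,2] (faults so far: 5)
  step 8: ref 3 -> HIT, frames=[3,5,1,2] (faults so far: 5)
  step 9: ref 5 -> HIT, frames=[3,5,1,2] (faults so far: 5)
  step 10: ref 1 -> HIT, frames=[3,5,1,2] (faults so far: 5)
  step 11: ref 1 -> HIT, frames=[3,5,1,2] (faults so far: 5)
  step 12: ref 2 -> HIT, frames=[3,5,1,2] (faults so far: 5)
  step 13: ref 2 -> HIT, frames=[3,5,1,2] (faults so far: 5)
  step 14: ref 1 -> HIT, frames=[3,5,1,2] (faults so far: 5)
  step 15: ref 1 -> HIT, frames=[3,5,1,2] (faults so far: 5)
  Optimal total faults: 5

Answer: 8 7 5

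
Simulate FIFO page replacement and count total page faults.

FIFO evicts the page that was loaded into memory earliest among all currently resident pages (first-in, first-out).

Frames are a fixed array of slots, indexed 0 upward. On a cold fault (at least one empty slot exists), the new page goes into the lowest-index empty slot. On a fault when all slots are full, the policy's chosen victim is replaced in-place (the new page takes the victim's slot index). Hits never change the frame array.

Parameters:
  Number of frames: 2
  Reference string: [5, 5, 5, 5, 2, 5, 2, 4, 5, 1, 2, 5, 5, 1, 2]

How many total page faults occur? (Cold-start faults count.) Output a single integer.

Step 0: ref 5 → FAULT, frames=[5,-]
Step 1: ref 5 → HIT, frames=[5,-]
Step 2: ref 5 → HIT, frames=[5,-]
Step 3: ref 5 → HIT, frames=[5,-]
Step 4: ref 2 → FAULT, frames=[5,2]
Step 5: ref 5 → HIT, frames=[5,2]
Step 6: ref 2 → HIT, frames=[5,2]
Step 7: ref 4 → FAULT (evict 5), frames=[4,2]
Step 8: ref 5 → FAULT (evict 2), frames=[4,5]
Step 9: ref 1 → FAULT (evict 4), frames=[1,5]
Step 10: ref 2 → FAULT (evict 5), frames=[1,2]
Step 11: ref 5 → FAULT (evict 1), frames=[5,2]
Step 12: ref 5 → HIT, frames=[5,2]
Step 13: ref 1 → FAULT (evict 2), frames=[5,1]
Step 14: ref 2 → FAULT (evict 5), frames=[2,1]
Total faults: 9

Answer: 9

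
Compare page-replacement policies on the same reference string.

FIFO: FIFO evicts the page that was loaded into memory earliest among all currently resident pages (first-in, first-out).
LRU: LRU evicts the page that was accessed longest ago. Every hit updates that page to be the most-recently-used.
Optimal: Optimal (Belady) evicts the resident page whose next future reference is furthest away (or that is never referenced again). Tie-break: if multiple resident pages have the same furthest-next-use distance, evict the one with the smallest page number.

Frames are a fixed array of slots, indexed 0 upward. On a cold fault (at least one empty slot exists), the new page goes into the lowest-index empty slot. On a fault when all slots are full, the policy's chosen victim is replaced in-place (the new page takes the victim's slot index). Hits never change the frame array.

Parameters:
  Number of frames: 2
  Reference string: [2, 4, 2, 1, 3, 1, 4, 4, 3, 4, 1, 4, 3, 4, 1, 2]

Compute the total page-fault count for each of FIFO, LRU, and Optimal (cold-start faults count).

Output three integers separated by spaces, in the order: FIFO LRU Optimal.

--- FIFO ---
  step 0: ref 2 -> FAULT, frames=[2,-] (faults so far: 1)
  step 1: ref 4 -> FAULT, frames=[2,4] (faults so far: 2)
  step 2: ref 2 -> HIT, frames=[2,4] (faults so far: 2)
  step 3: ref 1 -> FAULT, evict 2, frames=[1,4] (faults so far: 3)
  step 4: ref 3 -> FAULT, evict 4, frames=[1,3] (faults so far: 4)
  step 5: ref 1 -> HIT, frames=[1,3] (faults so far: 4)
  step 6: ref 4 -> FAULT, evict 1, frames=[4,3] (faults so far: 5)
  step 7: ref 4 -> HIT, frames=[4,3] (faults so far: 5)
  step 8: ref 3 -> HIT, frames=[4,3] (faults so far: 5)
  step 9: ref 4 -> HIT, frames=[4,3] (faults so far: 5)
  step 10: ref 1 -> FAULT, evict 3, frames=[4,1] (faults so far: 6)
  step 11: ref 4 -> HIT, frames=[4,1] (faults so far: 6)
  step 12: ref 3 -> FAULT, evict 4, frames=[3,1] (faults so far: 7)
  step 13: ref 4 -> FAULT, evict 1, frames=[3,4] (faults so far: 8)
  step 14: ref 1 -> FAULT, evict 3, frames=[1,4] (faults so far: 9)
  step 15: ref 2 -> FAULT, evict 4, frames=[1,2] (faults so far: 10)
  FIFO total faults: 10
--- LRU ---
  step 0: ref 2 -> FAULT, frames=[2,-] (faults so far: 1)
  step 1: ref 4 -> FAULT, frames=[2,4] (faults so far: 2)
  step 2: ref 2 -> HIT, frames=[2,4] (faults so far: 2)
  step 3: ref 1 -> FAULT, evict 4, frames=[2,1] (faults so far: 3)
  step 4: ref 3 -> FAULT, evict 2, frames=[3,1] (faults so far: 4)
  step 5: ref 1 -> HIT, frames=[3,1] (faults so far: 4)
  step 6: ref 4 -> FAULT, evict 3, frames=[4,1] (faults so far: 5)
  step 7: ref 4 -> HIT, frames=[4,1] (faults so far: 5)
  step 8: ref 3 -> FAULT, evict 1, frames=[4,3] (faults so far: 6)
  step 9: ref 4 -> HIT, frames=[4,3] (faults so far: 6)
  step 10: ref 1 -> FAULT, evict 3, frames=[4,1] (faults so far: 7)
  step 11: ref 4 -> HIT, frames=[4,1] (faults so far: 7)
  step 12: ref 3 -> FAULT, evict 1, frames=[4,3] (faults so far: 8)
  step 13: ref 4 -> HIT, frames=[4,3] (faults so far: 8)
  step 14: ref 1 -> FAULT, evict 3, frames=[4,1] (faults so far: 9)
  step 15: ref 2 -> FAULT, evict 4, frames=[2,1] (faults so far: 10)
  LRU total faults: 10
--- Optimal ---
  step 0: ref 2 -> FAULT, frames=[2,-] (faults so far: 1)
  step 1: ref 4 -> FAULT, frames=[2,4] (faults so far: 2)
  step 2: ref 2 -> HIT, frames=[2,4] (faults so far: 2)
  step 3: ref 1 -> FAULT, evict 2, frames=[1,4] (faults so far: 3)
  step 4: ref 3 -> FAULT, evict 4, frames=[1,3] (faults so far: 4)
  step 5: ref 1 -> HIT, frames=[1,3] (faults so far: 4)
  step 6: ref 4 -> FAULT, evict 1, frames=[4,3] (faults so far: 5)
  step 7: ref 4 -> HIT, frames=[4,3] (faults so far: 5)
  step 8: ref 3 -> HIT, frames=[4,3] (faults so far: 5)
  step 9: ref 4 -> HIT, frames=[4,3] (faults so far: 5)
  step 10: ref 1 -> FAULT, evict 3, frames=[4,1] (faults so far: 6)
  step 11: ref 4 -> HIT, frames=[4,1] (faults so far: 6)
  step 12: ref 3 -> FAULT, evict 1, frames=[4,3] (faults so far: 7)
  step 13: ref 4 -> HIT, frames=[4,3] (faults so far: 7)
  step 14: ref 1 -> FAULT, evict 3, frames=[4,1] (faults so far: 8)
  step 15: ref 2 -> FAULT, evict 1, frames=[4,2] (faults so far: 9)
  Optimal total faults: 9

Answer: 10 10 9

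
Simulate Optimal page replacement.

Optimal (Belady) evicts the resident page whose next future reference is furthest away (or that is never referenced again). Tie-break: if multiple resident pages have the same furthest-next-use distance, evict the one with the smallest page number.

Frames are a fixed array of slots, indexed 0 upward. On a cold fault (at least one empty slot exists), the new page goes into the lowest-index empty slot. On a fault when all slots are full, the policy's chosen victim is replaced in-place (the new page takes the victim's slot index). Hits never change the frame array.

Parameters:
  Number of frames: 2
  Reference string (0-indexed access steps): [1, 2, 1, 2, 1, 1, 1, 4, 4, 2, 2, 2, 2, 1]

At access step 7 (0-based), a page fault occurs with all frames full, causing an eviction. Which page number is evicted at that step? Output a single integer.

Answer: 1

Derivation:
Step 0: ref 1 -> FAULT, frames=[1,-]
Step 1: ref 2 -> FAULT, frames=[1,2]
Step 2: ref 1 -> HIT, frames=[1,2]
Step 3: ref 2 -> HIT, frames=[1,2]
Step 4: ref 1 -> HIT, frames=[1,2]
Step 5: ref 1 -> HIT, frames=[1,2]
Step 6: ref 1 -> HIT, frames=[1,2]
Step 7: ref 4 -> FAULT, evict 1, frames=[4,2]
At step 7: evicted page 1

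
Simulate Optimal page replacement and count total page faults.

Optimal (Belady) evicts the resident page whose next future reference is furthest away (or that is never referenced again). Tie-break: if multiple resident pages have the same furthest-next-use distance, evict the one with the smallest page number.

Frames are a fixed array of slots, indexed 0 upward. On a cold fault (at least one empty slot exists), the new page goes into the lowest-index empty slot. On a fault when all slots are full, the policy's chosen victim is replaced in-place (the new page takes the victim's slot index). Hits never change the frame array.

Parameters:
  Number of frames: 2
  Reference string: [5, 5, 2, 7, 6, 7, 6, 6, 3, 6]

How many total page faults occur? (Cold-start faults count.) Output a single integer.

Answer: 5

Derivation:
Step 0: ref 5 → FAULT, frames=[5,-]
Step 1: ref 5 → HIT, frames=[5,-]
Step 2: ref 2 → FAULT, frames=[5,2]
Step 3: ref 7 → FAULT (evict 2), frames=[5,7]
Step 4: ref 6 → FAULT (evict 5), frames=[6,7]
Step 5: ref 7 → HIT, frames=[6,7]
Step 6: ref 6 → HIT, frames=[6,7]
Step 7: ref 6 → HIT, frames=[6,7]
Step 8: ref 3 → FAULT (evict 7), frames=[6,3]
Step 9: ref 6 → HIT, frames=[6,3]
Total faults: 5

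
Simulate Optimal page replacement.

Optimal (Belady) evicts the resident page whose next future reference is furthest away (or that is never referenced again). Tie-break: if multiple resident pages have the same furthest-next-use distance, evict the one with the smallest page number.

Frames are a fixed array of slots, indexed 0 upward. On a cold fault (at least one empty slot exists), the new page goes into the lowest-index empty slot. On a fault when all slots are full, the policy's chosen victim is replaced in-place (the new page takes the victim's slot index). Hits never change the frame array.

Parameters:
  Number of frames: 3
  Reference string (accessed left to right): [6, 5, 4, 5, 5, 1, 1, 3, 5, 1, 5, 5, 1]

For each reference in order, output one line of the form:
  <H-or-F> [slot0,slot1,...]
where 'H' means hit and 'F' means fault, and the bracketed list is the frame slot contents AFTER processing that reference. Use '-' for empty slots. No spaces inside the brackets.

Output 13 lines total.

F [6,-,-]
F [6,5,-]
F [6,5,4]
H [6,5,4]
H [6,5,4]
F [6,5,1]
H [6,5,1]
F [3,5,1]
H [3,5,1]
H [3,5,1]
H [3,5,1]
H [3,5,1]
H [3,5,1]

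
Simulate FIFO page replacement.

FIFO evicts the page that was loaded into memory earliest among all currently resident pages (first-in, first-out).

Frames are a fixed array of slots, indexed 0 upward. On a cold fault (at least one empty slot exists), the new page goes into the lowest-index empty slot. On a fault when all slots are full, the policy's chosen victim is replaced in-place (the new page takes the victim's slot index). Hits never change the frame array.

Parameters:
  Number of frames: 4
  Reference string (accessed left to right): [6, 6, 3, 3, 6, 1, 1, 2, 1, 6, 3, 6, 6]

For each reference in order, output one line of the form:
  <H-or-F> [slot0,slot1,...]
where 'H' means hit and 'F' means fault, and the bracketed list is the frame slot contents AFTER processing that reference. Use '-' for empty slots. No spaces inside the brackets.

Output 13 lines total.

F [6,-,-,-]
H [6,-,-,-]
F [6,3,-,-]
H [6,3,-,-]
H [6,3,-,-]
F [6,3,1,-]
H [6,3,1,-]
F [6,3,1,2]
H [6,3,1,2]
H [6,3,1,2]
H [6,3,1,2]
H [6,3,1,2]
H [6,3,1,2]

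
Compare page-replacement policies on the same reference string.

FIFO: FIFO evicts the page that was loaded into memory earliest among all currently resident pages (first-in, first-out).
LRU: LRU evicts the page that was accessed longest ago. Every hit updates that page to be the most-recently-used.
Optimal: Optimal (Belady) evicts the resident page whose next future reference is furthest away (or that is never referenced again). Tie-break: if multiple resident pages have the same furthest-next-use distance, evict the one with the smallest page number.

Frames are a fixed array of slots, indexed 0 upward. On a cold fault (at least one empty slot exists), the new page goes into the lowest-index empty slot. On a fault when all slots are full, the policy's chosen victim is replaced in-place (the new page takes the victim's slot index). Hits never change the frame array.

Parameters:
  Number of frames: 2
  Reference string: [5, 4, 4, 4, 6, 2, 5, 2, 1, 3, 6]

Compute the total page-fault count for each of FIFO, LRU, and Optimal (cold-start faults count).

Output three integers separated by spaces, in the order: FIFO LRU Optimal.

Answer: 8 8 7

Derivation:
--- FIFO ---
  step 0: ref 5 -> FAULT, frames=[5,-] (faults so far: 1)
  step 1: ref 4 -> FAULT, frames=[5,4] (faults so far: 2)
  step 2: ref 4 -> HIT, frames=[5,4] (faults so far: 2)
  step 3: ref 4 -> HIT, frames=[5,4] (faults so far: 2)
  step 4: ref 6 -> FAULT, evict 5, frames=[6,4] (faults so far: 3)
  step 5: ref 2 -> FAULT, evict 4, frames=[6,2] (faults so far: 4)
  step 6: ref 5 -> FAULT, evict 6, frames=[5,2] (faults so far: 5)
  step 7: ref 2 -> HIT, frames=[5,2] (faults so far: 5)
  step 8: ref 1 -> FAULT, evict 2, frames=[5,1] (faults so far: 6)
  step 9: ref 3 -> FAULT, evict 5, frames=[3,1] (faults so far: 7)
  step 10: ref 6 -> FAULT, evict 1, frames=[3,6] (faults so far: 8)
  FIFO total faults: 8
--- LRU ---
  step 0: ref 5 -> FAULT, frames=[5,-] (faults so far: 1)
  step 1: ref 4 -> FAULT, frames=[5,4] (faults so far: 2)
  step 2: ref 4 -> HIT, frames=[5,4] (faults so far: 2)
  step 3: ref 4 -> HIT, frames=[5,4] (faults so far: 2)
  step 4: ref 6 -> FAULT, evict 5, frames=[6,4] (faults so far: 3)
  step 5: ref 2 -> FAULT, evict 4, frames=[6,2] (faults so far: 4)
  step 6: ref 5 -> FAULT, evict 6, frames=[5,2] (faults so far: 5)
  step 7: ref 2 -> HIT, frames=[5,2] (faults so far: 5)
  step 8: ref 1 -> FAULT, evict 5, frames=[1,2] (faults so far: 6)
  step 9: ref 3 -> FAULT, evict 2, frames=[1,3] (faults so far: 7)
  step 10: ref 6 -> FAULT, evict 1, frames=[6,3] (faults so far: 8)
  LRU total faults: 8
--- Optimal ---
  step 0: ref 5 -> FAULT, frames=[5,-] (faults so far: 1)
  step 1: ref 4 -> FAULT, frames=[5,4] (faults so far: 2)
  step 2: ref 4 -> HIT, frames=[5,4] (faults so far: 2)
  step 3: ref 4 -> HIT, frames=[5,4] (faults so far: 2)
  step 4: ref 6 -> FAULT, evict 4, frames=[5,6] (faults so far: 3)
  step 5: ref 2 -> FAULT, evict 6, frames=[5,2] (faults so far: 4)
  step 6: ref 5 -> HIT, frames=[5,2] (faults so far: 4)
  step 7: ref 2 -> HIT, frames=[5,2] (faults so far: 4)
  step 8: ref 1 -> FAULT, evict 2, frames=[5,1] (faults so far: 5)
  step 9: ref 3 -> FAULT, evict 1, frames=[5,3] (faults so far: 6)
  step 10: ref 6 -> FAULT, evict 3, frames=[5,6] (faults so far: 7)
  Optimal total faults: 7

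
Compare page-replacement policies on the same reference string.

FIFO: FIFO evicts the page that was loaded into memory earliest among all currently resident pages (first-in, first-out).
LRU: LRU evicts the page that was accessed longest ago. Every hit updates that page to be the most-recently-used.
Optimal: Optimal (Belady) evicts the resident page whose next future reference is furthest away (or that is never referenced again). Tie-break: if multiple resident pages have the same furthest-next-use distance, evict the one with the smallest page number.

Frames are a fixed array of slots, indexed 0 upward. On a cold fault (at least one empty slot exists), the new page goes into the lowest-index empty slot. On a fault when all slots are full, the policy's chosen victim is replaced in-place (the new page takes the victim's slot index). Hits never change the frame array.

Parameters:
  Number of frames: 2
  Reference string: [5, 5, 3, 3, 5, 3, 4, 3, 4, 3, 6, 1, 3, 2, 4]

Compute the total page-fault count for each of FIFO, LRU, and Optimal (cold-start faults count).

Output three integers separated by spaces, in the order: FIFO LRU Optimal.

--- FIFO ---
  step 0: ref 5 -> FAULT, frames=[5,-] (faults so far: 1)
  step 1: ref 5 -> HIT, frames=[5,-] (faults so far: 1)
  step 2: ref 3 -> FAULT, frames=[5,3] (faults so far: 2)
  step 3: ref 3 -> HIT, frames=[5,3] (faults so far: 2)
  step 4: ref 5 -> HIT, frames=[5,3] (faults so far: 2)
  step 5: ref 3 -> HIT, frames=[5,3] (faults so far: 2)
  step 6: ref 4 -> FAULT, evict 5, frames=[4,3] (faults so far: 3)
  step 7: ref 3 -> HIT, frames=[4,3] (faults so far: 3)
  step 8: ref 4 -> HIT, frames=[4,3] (faults so far: 3)
  step 9: ref 3 -> HIT, frames=[4,3] (faults so far: 3)
  step 10: ref 6 -> FAULT, evict 3, frames=[4,6] (faults so far: 4)
  step 11: ref 1 -> FAULT, evict 4, frames=[1,6] (faults so far: 5)
  step 12: ref 3 -> FAULT, evict 6, frames=[1,3] (faults so far: 6)
  step 13: ref 2 -> FAULT, evict 1, frames=[2,3] (faults so far: 7)
  step 14: ref 4 -> FAULT, evict 3, frames=[2,4] (faults so far: 8)
  FIFO total faults: 8
--- LRU ---
  step 0: ref 5 -> FAULT, frames=[5,-] (faults so far: 1)
  step 1: ref 5 -> HIT, frames=[5,-] (faults so far: 1)
  step 2: ref 3 -> FAULT, frames=[5,3] (faults so far: 2)
  step 3: ref 3 -> HIT, frames=[5,3] (faults so far: 2)
  step 4: ref 5 -> HIT, frames=[5,3] (faults so far: 2)
  step 5: ref 3 -> HIT, frames=[5,3] (faults so far: 2)
  step 6: ref 4 -> FAULT, evict 5, frames=[4,3] (faults so far: 3)
  step 7: ref 3 -> HIT, frames=[4,3] (faults so far: 3)
  step 8: ref 4 -> HIT, frames=[4,3] (faults so far: 3)
  step 9: ref 3 -> HIT, frames=[4,3] (faults so far: 3)
  step 10: ref 6 -> FAULT, evict 4, frames=[6,3] (faults so far: 4)
  step 11: ref 1 -> FAULT, evict 3, frames=[6,1] (faults so far: 5)
  step 12: ref 3 -> FAULT, evict 6, frames=[3,1] (faults so far: 6)
  step 13: ref 2 -> FAULT, evict 1, frames=[3,2] (faults so far: 7)
  step 14: ref 4 -> FAULT, evict 3, frames=[4,2] (faults so far: 8)
  LRU total faults: 8
--- Optimal ---
  step 0: ref 5 -> FAULT, frames=[5,-] (faults so far: 1)
  step 1: ref 5 -> HIT, frames=[5,-] (faults so far: 1)
  step 2: ref 3 -> FAULT, frames=[5,3] (faults so far: 2)
  step 3: ref 3 -> HIT, frames=[5,3] (faults so far: 2)
  step 4: ref 5 -> HIT, frames=[5,3] (faults so far: 2)
  step 5: ref 3 -> HIT, frames=[5,3] (faults so far: 2)
  step 6: ref 4 -> FAULT, evict 5, frames=[4,3] (faults so far: 3)
  step 7: ref 3 -> HIT, frames=[4,3] (faults so far: 3)
  step 8: ref 4 -> HIT, frames=[4,3] (faults so far: 3)
  step 9: ref 3 -> HIT, frames=[4,3] (faults so far: 3)
  step 10: ref 6 -> FAULT, evict 4, frames=[6,3] (faults so far: 4)
  step 11: ref 1 -> FAULT, evict 6, frames=[1,3] (faults so far: 5)
  step 12: ref 3 -> HIT, frames=[1,3] (faults so far: 5)
  step 13: ref 2 -> FAULT, evict 1, frames=[2,3] (faults so far: 6)
  step 14: ref 4 -> FAULT, evict 2, frames=[4,3] (faults so far: 7)
  Optimal total faults: 7

Answer: 8 8 7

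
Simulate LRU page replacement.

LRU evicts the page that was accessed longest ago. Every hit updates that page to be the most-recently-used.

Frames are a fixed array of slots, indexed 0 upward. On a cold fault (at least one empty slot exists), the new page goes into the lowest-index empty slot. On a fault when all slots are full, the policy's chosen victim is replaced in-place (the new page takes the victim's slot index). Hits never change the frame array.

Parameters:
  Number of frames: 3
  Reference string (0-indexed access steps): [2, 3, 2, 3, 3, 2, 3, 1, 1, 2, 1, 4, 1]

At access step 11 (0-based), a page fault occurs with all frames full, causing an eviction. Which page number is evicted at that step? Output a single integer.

Step 0: ref 2 -> FAULT, frames=[2,-,-]
Step 1: ref 3 -> FAULT, frames=[2,3,-]
Step 2: ref 2 -> HIT, frames=[2,3,-]
Step 3: ref 3 -> HIT, frames=[2,3,-]
Step 4: ref 3 -> HIT, frames=[2,3,-]
Step 5: ref 2 -> HIT, frames=[2,3,-]
Step 6: ref 3 -> HIT, frames=[2,3,-]
Step 7: ref 1 -> FAULT, frames=[2,3,1]
Step 8: ref 1 -> HIT, frames=[2,3,1]
Step 9: ref 2 -> HIT, frames=[2,3,1]
Step 10: ref 1 -> HIT, frames=[2,3,1]
Step 11: ref 4 -> FAULT, evict 3, frames=[2,4,1]
At step 11: evicted page 3

Answer: 3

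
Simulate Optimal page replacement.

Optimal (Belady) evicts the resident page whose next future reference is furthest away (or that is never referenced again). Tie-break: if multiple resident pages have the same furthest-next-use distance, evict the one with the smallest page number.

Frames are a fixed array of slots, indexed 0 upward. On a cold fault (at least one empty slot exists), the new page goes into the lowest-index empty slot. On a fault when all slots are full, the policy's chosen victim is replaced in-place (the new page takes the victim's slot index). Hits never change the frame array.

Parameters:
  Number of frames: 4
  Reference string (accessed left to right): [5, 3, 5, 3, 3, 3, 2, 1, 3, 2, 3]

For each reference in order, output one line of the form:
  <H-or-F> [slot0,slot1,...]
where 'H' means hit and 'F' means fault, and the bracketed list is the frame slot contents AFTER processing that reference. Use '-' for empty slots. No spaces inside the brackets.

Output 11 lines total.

F [5,-,-,-]
F [5,3,-,-]
H [5,3,-,-]
H [5,3,-,-]
H [5,3,-,-]
H [5,3,-,-]
F [5,3,2,-]
F [5,3,2,1]
H [5,3,2,1]
H [5,3,2,1]
H [5,3,2,1]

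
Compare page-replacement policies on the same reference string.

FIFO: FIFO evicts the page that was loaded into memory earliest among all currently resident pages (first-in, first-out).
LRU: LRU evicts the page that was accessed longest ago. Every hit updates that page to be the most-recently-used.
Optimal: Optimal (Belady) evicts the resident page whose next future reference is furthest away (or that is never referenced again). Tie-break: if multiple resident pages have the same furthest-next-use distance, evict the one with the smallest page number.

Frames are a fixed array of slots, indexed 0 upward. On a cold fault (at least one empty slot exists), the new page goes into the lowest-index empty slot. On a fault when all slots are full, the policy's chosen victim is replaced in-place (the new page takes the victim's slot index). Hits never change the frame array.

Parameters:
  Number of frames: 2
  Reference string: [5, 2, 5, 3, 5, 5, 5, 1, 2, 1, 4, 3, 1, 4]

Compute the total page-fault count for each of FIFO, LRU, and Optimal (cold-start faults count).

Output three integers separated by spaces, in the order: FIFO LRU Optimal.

Answer: 10 9 8

Derivation:
--- FIFO ---
  step 0: ref 5 -> FAULT, frames=[5,-] (faults so far: 1)
  step 1: ref 2 -> FAULT, frames=[5,2] (faults so far: 2)
  step 2: ref 5 -> HIT, frames=[5,2] (faults so far: 2)
  step 3: ref 3 -> FAULT, evict 5, frames=[3,2] (faults so far: 3)
  step 4: ref 5 -> FAULT, evict 2, frames=[3,5] (faults so far: 4)
  step 5: ref 5 -> HIT, frames=[3,5] (faults so far: 4)
  step 6: ref 5 -> HIT, frames=[3,5] (faults so far: 4)
  step 7: ref 1 -> FAULT, evict 3, frames=[1,5] (faults so far: 5)
  step 8: ref 2 -> FAULT, evict 5, frames=[1,2] (faults so far: 6)
  step 9: ref 1 -> HIT, frames=[1,2] (faults so far: 6)
  step 10: ref 4 -> FAULT, evict 1, frames=[4,2] (faults so far: 7)
  step 11: ref 3 -> FAULT, evict 2, frames=[4,3] (faults so far: 8)
  step 12: ref 1 -> FAULT, evict 4, frames=[1,3] (faults so far: 9)
  step 13: ref 4 -> FAULT, evict 3, frames=[1,4] (faults so far: 10)
  FIFO total faults: 10
--- LRU ---
  step 0: ref 5 -> FAULT, frames=[5,-] (faults so far: 1)
  step 1: ref 2 -> FAULT, frames=[5,2] (faults so far: 2)
  step 2: ref 5 -> HIT, frames=[5,2] (faults so far: 2)
  step 3: ref 3 -> FAULT, evict 2, frames=[5,3] (faults so far: 3)
  step 4: ref 5 -> HIT, frames=[5,3] (faults so far: 3)
  step 5: ref 5 -> HIT, frames=[5,3] (faults so far: 3)
  step 6: ref 5 -> HIT, frames=[5,3] (faults so far: 3)
  step 7: ref 1 -> FAULT, evict 3, frames=[5,1] (faults so far: 4)
  step 8: ref 2 -> FAULT, evict 5, frames=[2,1] (faults so far: 5)
  step 9: ref 1 -> HIT, frames=[2,1] (faults so far: 5)
  step 10: ref 4 -> FAULT, evict 2, frames=[4,1] (faults so far: 6)
  step 11: ref 3 -> FAULT, evict 1, frames=[4,3] (faults so far: 7)
  step 12: ref 1 -> FAULT, evict 4, frames=[1,3] (faults so far: 8)
  step 13: ref 4 -> FAULT, evict 3, frames=[1,4] (faults so far: 9)
  LRU total faults: 9
--- Optimal ---
  step 0: ref 5 -> FAULT, frames=[5,-] (faults so far: 1)
  step 1: ref 2 -> FAULT, frames=[5,2] (faults so far: 2)
  step 2: ref 5 -> HIT, frames=[5,2] (faults so far: 2)
  step 3: ref 3 -> FAULT, evict 2, frames=[5,3] (faults so far: 3)
  step 4: ref 5 -> HIT, frames=[5,3] (faults so far: 3)
  step 5: ref 5 -> HIT, frames=[5,3] (faults so far: 3)
  step 6: ref 5 -> HIT, frames=[5,3] (faults so far: 3)
  step 7: ref 1 -> FAULT, evict 5, frames=[1,3] (faults so far: 4)
  step 8: ref 2 -> FAULT, evict 3, frames=[1,2] (faults so far: 5)
  step 9: ref 1 -> HIT, frames=[1,2] (faults so far: 5)
  step 10: ref 4 -> FAULT, evict 2, frames=[1,4] (faults so far: 6)
  step 11: ref 3 -> FAULT, evict 4, frames=[1,3] (faults so far: 7)
  step 12: ref 1 -> HIT, frames=[1,3] (faults so far: 7)
  step 13: ref 4 -> FAULT, evict 1, frames=[4,3] (faults so far: 8)
  Optimal total faults: 8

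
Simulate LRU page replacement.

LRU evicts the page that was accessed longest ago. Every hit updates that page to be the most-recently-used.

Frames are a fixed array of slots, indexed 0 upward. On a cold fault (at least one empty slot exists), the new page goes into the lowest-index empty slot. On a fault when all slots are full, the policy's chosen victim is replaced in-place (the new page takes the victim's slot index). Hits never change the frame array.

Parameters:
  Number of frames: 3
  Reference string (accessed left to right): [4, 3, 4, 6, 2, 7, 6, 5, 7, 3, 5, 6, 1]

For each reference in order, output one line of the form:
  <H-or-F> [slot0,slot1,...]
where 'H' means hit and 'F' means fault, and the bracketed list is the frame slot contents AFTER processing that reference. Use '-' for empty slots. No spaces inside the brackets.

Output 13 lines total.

F [4,-,-]
F [4,3,-]
H [4,3,-]
F [4,3,6]
F [4,2,6]
F [7,2,6]
H [7,2,6]
F [7,5,6]
H [7,5,6]
F [7,5,3]
H [7,5,3]
F [6,5,3]
F [6,5,1]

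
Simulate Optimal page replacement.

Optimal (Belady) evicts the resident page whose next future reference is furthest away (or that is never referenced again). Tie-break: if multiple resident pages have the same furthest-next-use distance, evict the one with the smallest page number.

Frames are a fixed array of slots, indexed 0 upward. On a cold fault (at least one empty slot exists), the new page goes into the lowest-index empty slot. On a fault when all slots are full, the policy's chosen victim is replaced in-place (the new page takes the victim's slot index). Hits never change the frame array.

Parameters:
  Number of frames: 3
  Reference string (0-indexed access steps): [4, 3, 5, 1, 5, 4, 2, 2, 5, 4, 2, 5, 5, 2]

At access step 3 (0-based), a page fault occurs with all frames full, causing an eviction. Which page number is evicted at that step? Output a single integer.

Answer: 3

Derivation:
Step 0: ref 4 -> FAULT, frames=[4,-,-]
Step 1: ref 3 -> FAULT, frames=[4,3,-]
Step 2: ref 5 -> FAULT, frames=[4,3,5]
Step 3: ref 1 -> FAULT, evict 3, frames=[4,1,5]
At step 3: evicted page 3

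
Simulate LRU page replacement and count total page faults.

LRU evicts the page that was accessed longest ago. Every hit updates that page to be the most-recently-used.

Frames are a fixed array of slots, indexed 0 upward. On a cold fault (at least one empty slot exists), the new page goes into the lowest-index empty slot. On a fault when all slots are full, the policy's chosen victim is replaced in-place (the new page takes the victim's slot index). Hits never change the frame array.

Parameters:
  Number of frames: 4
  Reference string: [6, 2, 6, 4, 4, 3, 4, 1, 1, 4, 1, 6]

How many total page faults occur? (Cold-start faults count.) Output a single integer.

Step 0: ref 6 → FAULT, frames=[6,-,-,-]
Step 1: ref 2 → FAULT, frames=[6,2,-,-]
Step 2: ref 6 → HIT, frames=[6,2,-,-]
Step 3: ref 4 → FAULT, frames=[6,2,4,-]
Step 4: ref 4 → HIT, frames=[6,2,4,-]
Step 5: ref 3 → FAULT, frames=[6,2,4,3]
Step 6: ref 4 → HIT, frames=[6,2,4,3]
Step 7: ref 1 → FAULT (evict 2), frames=[6,1,4,3]
Step 8: ref 1 → HIT, frames=[6,1,4,3]
Step 9: ref 4 → HIT, frames=[6,1,4,3]
Step 10: ref 1 → HIT, frames=[6,1,4,3]
Step 11: ref 6 → HIT, frames=[6,1,4,3]
Total faults: 5

Answer: 5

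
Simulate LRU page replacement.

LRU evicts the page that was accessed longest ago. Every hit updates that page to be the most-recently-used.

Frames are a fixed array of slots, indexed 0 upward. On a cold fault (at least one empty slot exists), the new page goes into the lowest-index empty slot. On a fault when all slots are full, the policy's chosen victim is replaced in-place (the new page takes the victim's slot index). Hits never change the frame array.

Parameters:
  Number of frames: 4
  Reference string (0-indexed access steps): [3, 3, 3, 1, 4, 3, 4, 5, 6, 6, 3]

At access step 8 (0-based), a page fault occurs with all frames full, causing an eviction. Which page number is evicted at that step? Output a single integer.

Answer: 1

Derivation:
Step 0: ref 3 -> FAULT, frames=[3,-,-,-]
Step 1: ref 3 -> HIT, frames=[3,-,-,-]
Step 2: ref 3 -> HIT, frames=[3,-,-,-]
Step 3: ref 1 -> FAULT, frames=[3,1,-,-]
Step 4: ref 4 -> FAULT, frames=[3,1,4,-]
Step 5: ref 3 -> HIT, frames=[3,1,4,-]
Step 6: ref 4 -> HIT, frames=[3,1,4,-]
Step 7: ref 5 -> FAULT, frames=[3,1,4,5]
Step 8: ref 6 -> FAULT, evict 1, frames=[3,6,4,5]
At step 8: evicted page 1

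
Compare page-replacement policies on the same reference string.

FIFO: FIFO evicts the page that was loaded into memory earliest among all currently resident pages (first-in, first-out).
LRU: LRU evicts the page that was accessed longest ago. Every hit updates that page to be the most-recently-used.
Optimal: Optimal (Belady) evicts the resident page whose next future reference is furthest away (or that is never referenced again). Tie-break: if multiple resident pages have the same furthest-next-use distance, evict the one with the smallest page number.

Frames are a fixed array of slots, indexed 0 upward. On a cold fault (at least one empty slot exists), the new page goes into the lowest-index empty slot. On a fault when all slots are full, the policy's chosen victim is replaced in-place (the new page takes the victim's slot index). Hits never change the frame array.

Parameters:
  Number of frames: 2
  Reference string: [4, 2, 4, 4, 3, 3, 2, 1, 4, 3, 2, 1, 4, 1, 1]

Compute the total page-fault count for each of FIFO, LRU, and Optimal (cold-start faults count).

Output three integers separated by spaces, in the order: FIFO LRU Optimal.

Answer: 9 10 7

Derivation:
--- FIFO ---
  step 0: ref 4 -> FAULT, frames=[4,-] (faults so far: 1)
  step 1: ref 2 -> FAULT, frames=[4,2] (faults so far: 2)
  step 2: ref 4 -> HIT, frames=[4,2] (faults so far: 2)
  step 3: ref 4 -> HIT, frames=[4,2] (faults so far: 2)
  step 4: ref 3 -> FAULT, evict 4, frames=[3,2] (faults so far: 3)
  step 5: ref 3 -> HIT, frames=[3,2] (faults so far: 3)
  step 6: ref 2 -> HIT, frames=[3,2] (faults so far: 3)
  step 7: ref 1 -> FAULT, evict 2, frames=[3,1] (faults so far: 4)
  step 8: ref 4 -> FAULT, evict 3, frames=[4,1] (faults so far: 5)
  step 9: ref 3 -> FAULT, evict 1, frames=[4,3] (faults so far: 6)
  step 10: ref 2 -> FAULT, evict 4, frames=[2,3] (faults so far: 7)
  step 11: ref 1 -> FAULT, evict 3, frames=[2,1] (faults so far: 8)
  step 12: ref 4 -> FAULT, evict 2, frames=[4,1] (faults so far: 9)
  step 13: ref 1 -> HIT, frames=[4,1] (faults so far: 9)
  step 14: ref 1 -> HIT, frames=[4,1] (faults so far: 9)
  FIFO total faults: 9
--- LRU ---
  step 0: ref 4 -> FAULT, frames=[4,-] (faults so far: 1)
  step 1: ref 2 -> FAULT, frames=[4,2] (faults so far: 2)
  step 2: ref 4 -> HIT, frames=[4,2] (faults so far: 2)
  step 3: ref 4 -> HIT, frames=[4,2] (faults so far: 2)
  step 4: ref 3 -> FAULT, evict 2, frames=[4,3] (faults so far: 3)
  step 5: ref 3 -> HIT, frames=[4,3] (faults so far: 3)
  step 6: ref 2 -> FAULT, evict 4, frames=[2,3] (faults so far: 4)
  step 7: ref 1 -> FAULT, evict 3, frames=[2,1] (faults so far: 5)
  step 8: ref 4 -> FAULT, evict 2, frames=[4,1] (faults so far: 6)
  step 9: ref 3 -> FAULT, evict 1, frames=[4,3] (faults so far: 7)
  step 10: ref 2 -> FAULT, evict 4, frames=[2,3] (faults so far: 8)
  step 11: ref 1 -> FAULT, evict 3, frames=[2,1] (faults so far: 9)
  step 12: ref 4 -> FAULT, evict 2, frames=[4,1] (faults so far: 10)
  step 13: ref 1 -> HIT, frames=[4,1] (faults so far: 10)
  step 14: ref 1 -> HIT, frames=[4,1] (faults so far: 10)
  LRU total faults: 10
--- Optimal ---
  step 0: ref 4 -> FAULT, frames=[4,-] (faults so far: 1)
  step 1: ref 2 -> FAULT, frames=[4,2] (faults so far: 2)
  step 2: ref 4 -> HIT, frames=[4,2] (faults so far: 2)
  step 3: ref 4 -> HIT, frames=[4,2] (faults so far: 2)
  step 4: ref 3 -> FAULT, evict 4, frames=[3,2] (faults so far: 3)
  step 5: ref 3 -> HIT, frames=[3,2] (faults so far: 3)
  step 6: ref 2 -> HIT, frames=[3,2] (faults so far: 3)
  step 7: ref 1 -> FAULT, evict 2, frames=[3,1] (faults so far: 4)
  step 8: ref 4 -> FAULT, evict 1, frames=[3,4] (faults so far: 5)
  step 9: ref 3 -> HIT, frames=[3,4] (faults so far: 5)
  step 10: ref 2 -> FAULT, evict 3, frames=[2,4] (faults so far: 6)
  step 11: ref 1 -> FAULT, evict 2, frames=[1,4] (faults so far: 7)
  step 12: ref 4 -> HIT, frames=[1,4] (faults so far: 7)
  step 13: ref 1 -> HIT, frames=[1,4] (faults so far: 7)
  step 14: ref 1 -> HIT, frames=[1,4] (faults so far: 7)
  Optimal total faults: 7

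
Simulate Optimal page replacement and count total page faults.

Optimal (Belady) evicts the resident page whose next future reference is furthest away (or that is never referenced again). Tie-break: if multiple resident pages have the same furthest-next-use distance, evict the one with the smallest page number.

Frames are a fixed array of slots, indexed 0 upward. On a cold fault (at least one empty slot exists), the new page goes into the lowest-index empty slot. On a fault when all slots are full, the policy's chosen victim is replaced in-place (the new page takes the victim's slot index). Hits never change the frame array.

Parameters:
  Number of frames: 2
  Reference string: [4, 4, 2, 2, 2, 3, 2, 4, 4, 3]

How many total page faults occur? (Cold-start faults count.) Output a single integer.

Step 0: ref 4 → FAULT, frames=[4,-]
Step 1: ref 4 → HIT, frames=[4,-]
Step 2: ref 2 → FAULT, frames=[4,2]
Step 3: ref 2 → HIT, frames=[4,2]
Step 4: ref 2 → HIT, frames=[4,2]
Step 5: ref 3 → FAULT (evict 4), frames=[3,2]
Step 6: ref 2 → HIT, frames=[3,2]
Step 7: ref 4 → FAULT (evict 2), frames=[3,4]
Step 8: ref 4 → HIT, frames=[3,4]
Step 9: ref 3 → HIT, frames=[3,4]
Total faults: 4

Answer: 4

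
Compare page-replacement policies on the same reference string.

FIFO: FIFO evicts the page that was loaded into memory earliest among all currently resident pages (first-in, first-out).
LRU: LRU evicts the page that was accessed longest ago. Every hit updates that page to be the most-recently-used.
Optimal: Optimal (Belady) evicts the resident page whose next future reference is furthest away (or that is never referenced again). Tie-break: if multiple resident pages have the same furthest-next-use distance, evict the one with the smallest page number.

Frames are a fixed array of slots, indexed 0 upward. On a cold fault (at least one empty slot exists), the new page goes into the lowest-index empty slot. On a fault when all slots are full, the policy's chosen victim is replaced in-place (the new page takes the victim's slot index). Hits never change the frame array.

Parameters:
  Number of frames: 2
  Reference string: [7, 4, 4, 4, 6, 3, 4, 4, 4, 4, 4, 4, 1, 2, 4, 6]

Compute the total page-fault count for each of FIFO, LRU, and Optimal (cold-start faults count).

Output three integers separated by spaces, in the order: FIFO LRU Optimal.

--- FIFO ---
  step 0: ref 7 -> FAULT, frames=[7,-] (faults so far: 1)
  step 1: ref 4 -> FAULT, frames=[7,4] (faults so far: 2)
  step 2: ref 4 -> HIT, frames=[7,4] (faults so far: 2)
  step 3: ref 4 -> HIT, frames=[7,4] (faults so far: 2)
  step 4: ref 6 -> FAULT, evict 7, frames=[6,4] (faults so far: 3)
  step 5: ref 3 -> FAULT, evict 4, frames=[6,3] (faults so far: 4)
  step 6: ref 4 -> FAULT, evict 6, frames=[4,3] (faults so far: 5)
  step 7: ref 4 -> HIT, frames=[4,3] (faults so far: 5)
  step 8: ref 4 -> HIT, frames=[4,3] (faults so far: 5)
  step 9: ref 4 -> HIT, frames=[4,3] (faults so far: 5)
  step 10: ref 4 -> HIT, frames=[4,3] (faults so far: 5)
  step 11: ref 4 -> HIT, frames=[4,3] (faults so far: 5)
  step 12: ref 1 -> FAULT, evict 3, frames=[4,1] (faults so far: 6)
  step 13: ref 2 -> FAULT, evict 4, frames=[2,1] (faults so far: 7)
  step 14: ref 4 -> FAULT, evict 1, frames=[2,4] (faults so far: 8)
  step 15: ref 6 -> FAULT, evict 2, frames=[6,4] (faults so far: 9)
  FIFO total faults: 9
--- LRU ---
  step 0: ref 7 -> FAULT, frames=[7,-] (faults so far: 1)
  step 1: ref 4 -> FAULT, frames=[7,4] (faults so far: 2)
  step 2: ref 4 -> HIT, frames=[7,4] (faults so far: 2)
  step 3: ref 4 -> HIT, frames=[7,4] (faults so far: 2)
  step 4: ref 6 -> FAULT, evict 7, frames=[6,4] (faults so far: 3)
  step 5: ref 3 -> FAULT, evict 4, frames=[6,3] (faults so far: 4)
  step 6: ref 4 -> FAULT, evict 6, frames=[4,3] (faults so far: 5)
  step 7: ref 4 -> HIT, frames=[4,3] (faults so far: 5)
  step 8: ref 4 -> HIT, frames=[4,3] (faults so far: 5)
  step 9: ref 4 -> HIT, frames=[4,3] (faults so far: 5)
  step 10: ref 4 -> HIT, frames=[4,3] (faults so far: 5)
  step 11: ref 4 -> HIT, frames=[4,3] (faults so far: 5)
  step 12: ref 1 -> FAULT, evict 3, frames=[4,1] (faults so far: 6)
  step 13: ref 2 -> FAULT, evict 4, frames=[2,1] (faults so far: 7)
  step 14: ref 4 -> FAULT, evict 1, frames=[2,4] (faults so far: 8)
  step 15: ref 6 -> FAULT, evict 2, frames=[6,4] (faults so far: 9)
  LRU total faults: 9
--- Optimal ---
  step 0: ref 7 -> FAULT, frames=[7,-] (faults so far: 1)
  step 1: ref 4 -> FAULT, frames=[7,4] (faults so far: 2)
  step 2: ref 4 -> HIT, frames=[7,4] (faults so far: 2)
  step 3: ref 4 -> HIT, frames=[7,4] (faults so far: 2)
  step 4: ref 6 -> FAULT, evict 7, frames=[6,4] (faults so far: 3)
  step 5: ref 3 -> FAULT, evict 6, frames=[3,4] (faults so far: 4)
  step 6: ref 4 -> HIT, frames=[3,4] (faults so far: 4)
  step 7: ref 4 -> HIT, frames=[3,4] (faults so far: 4)
  step 8: ref 4 -> HIT, frames=[3,4] (faults so far: 4)
  step 9: ref 4 -> HIT, frames=[3,4] (faults so far: 4)
  step 10: ref 4 -> HIT, frames=[3,4] (faults so far: 4)
  step 11: ref 4 -> HIT, frames=[3,4] (faults so far: 4)
  step 12: ref 1 -> FAULT, evict 3, frames=[1,4] (faults so far: 5)
  step 13: ref 2 -> FAULT, evict 1, frames=[2,4] (faults so far: 6)
  step 14: ref 4 -> HIT, frames=[2,4] (faults so far: 6)
  step 15: ref 6 -> FAULT, evict 2, frames=[6,4] (faults so far: 7)
  Optimal total faults: 7

Answer: 9 9 7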